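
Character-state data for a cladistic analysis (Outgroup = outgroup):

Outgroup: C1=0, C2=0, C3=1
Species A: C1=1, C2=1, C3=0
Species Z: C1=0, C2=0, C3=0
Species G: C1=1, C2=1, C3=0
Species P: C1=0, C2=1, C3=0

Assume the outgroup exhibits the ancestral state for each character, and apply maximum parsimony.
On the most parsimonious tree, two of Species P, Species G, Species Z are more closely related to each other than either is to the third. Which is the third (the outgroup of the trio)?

Character polarity is set by the outgroup: the derived state is whichever differs from the outgroup's state, so for C3 the derived state is '0', and for the remaining characters it is '1'.
C1: derived state '1' in Species A and Species G only — synapomorphy for {Species A, Species G}.
C2 (derived state '1') is shared by Species A, Species G, and Species P — a synapomorphy uniting that clade.
All ingroup taxa share the derived state '0' for C3; it defines the ingroup but does not resolve relationships within it.
Most parsimonious ingroup topology: (((Species A,Species G),Species P),Species Z).
Species G and Species P share a more recent common ancestor with each other than either does with Species Z, so Species Z is the least closely related of the three.

Species Z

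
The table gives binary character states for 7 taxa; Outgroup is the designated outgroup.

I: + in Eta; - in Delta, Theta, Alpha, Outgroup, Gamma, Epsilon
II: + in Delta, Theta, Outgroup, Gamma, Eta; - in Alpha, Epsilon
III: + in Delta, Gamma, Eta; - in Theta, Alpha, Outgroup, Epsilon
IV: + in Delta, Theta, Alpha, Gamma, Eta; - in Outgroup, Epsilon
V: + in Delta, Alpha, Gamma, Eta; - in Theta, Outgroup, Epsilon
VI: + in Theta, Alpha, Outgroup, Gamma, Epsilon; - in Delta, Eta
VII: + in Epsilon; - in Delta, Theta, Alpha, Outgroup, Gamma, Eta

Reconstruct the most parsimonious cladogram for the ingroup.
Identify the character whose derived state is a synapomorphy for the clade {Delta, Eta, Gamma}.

III

Character polarity is set by the outgroup: the derived state is whichever differs from the outgroup's state, so for II, VI the derived state is '-', and for the remaining characters it is '+'.
I: derived state '+' in Eta only — an autapomorphy, so it tells us nothing about relationships among taxa.
II groups Alpha and Epsilon, which is incompatible with the clades supported by the remaining characters; treating it as convergent (homoplasy) costs fewer steps than any alternative tree.
III (derived state '+') is shared by Delta, Eta, and Gamma — a synapomorphy uniting that clade.
IV (derived state '+') is shared by Alpha, Delta, Eta, Gamma, and Theta — a synapomorphy uniting that clade.
V: derived state '+' in Alpha, Delta, Eta, and Gamma only — synapomorphy for {Alpha, Delta, Eta, Gamma}.
VI: derived state '-' in Delta and Eta only — synapomorphy for {Delta, Eta}.
VII (derived state '+') is unique to Epsilon (autapomorphy; uninformative for grouping).
Most parsimonious ingroup topology: ((Theta,(Alpha,((Delta,Eta),Gamma))),Epsilon).
The clade {Delta, Eta, Gamma} is supported by III: its derived state '+' occurs in exactly those taxa and in no other taxon (including the outgroup).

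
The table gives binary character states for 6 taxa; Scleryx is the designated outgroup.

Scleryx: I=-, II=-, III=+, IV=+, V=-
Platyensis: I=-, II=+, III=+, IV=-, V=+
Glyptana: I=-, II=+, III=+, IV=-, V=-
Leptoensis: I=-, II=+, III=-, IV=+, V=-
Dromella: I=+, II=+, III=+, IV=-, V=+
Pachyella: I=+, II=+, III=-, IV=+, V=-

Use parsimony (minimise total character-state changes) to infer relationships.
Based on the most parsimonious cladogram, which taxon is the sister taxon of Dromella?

Character polarity is set by the outgroup: the derived state is whichever differs from the outgroup's state, so for III, IV the derived state is '-', and for the remaining characters it is '+'.
I groups Dromella and Pachyella, which is incompatible with the clades supported by the remaining characters; treating it as convergent (homoplasy) costs fewer steps than any alternative tree.
II (derived state '+') is shared by all ingroup taxa — unites the whole ingroup.
III: derived state '-' in Leptoensis and Pachyella only — synapomorphy for {Leptoensis, Pachyella}.
IV: derived state '-' in Dromella, Glyptana, and Platyensis only — synapomorphy for {Dromella, Glyptana, Platyensis}.
V (derived state '+') is shared by Dromella and Platyensis — a synapomorphy uniting that clade.
Most parsimonious ingroup topology: (((Platyensis,Dromella),Glyptana),(Leptoensis,Pachyella)).
Dromella and Platyensis form a cherry on this tree, so they are sister taxa.

Platyensis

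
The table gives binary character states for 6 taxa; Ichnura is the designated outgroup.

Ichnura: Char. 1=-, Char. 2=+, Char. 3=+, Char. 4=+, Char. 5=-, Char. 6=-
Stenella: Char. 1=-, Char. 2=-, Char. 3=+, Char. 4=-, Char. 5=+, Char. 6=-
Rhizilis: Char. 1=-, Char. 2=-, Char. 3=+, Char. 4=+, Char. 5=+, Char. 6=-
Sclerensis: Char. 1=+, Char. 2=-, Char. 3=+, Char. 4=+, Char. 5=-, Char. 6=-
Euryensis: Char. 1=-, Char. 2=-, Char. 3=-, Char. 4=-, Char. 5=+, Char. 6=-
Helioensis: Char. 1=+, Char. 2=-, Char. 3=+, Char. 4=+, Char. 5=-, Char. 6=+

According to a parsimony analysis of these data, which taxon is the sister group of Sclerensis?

Helioensis

Character polarity is set by the outgroup: the derived state is whichever differs from the outgroup's state, so for Char. 2, Char. 3, Char. 4 the derived state is '-', and for the remaining characters it is '+'.
Char. 1 (derived state '+') is shared by Helioensis and Sclerensis — a synapomorphy uniting that clade.
All ingroup taxa share the derived state '-' for Char. 2; it defines the ingroup but does not resolve relationships within it.
Char. 3 (derived state '-') is unique to Euryensis (autapomorphy; uninformative for grouping).
Char. 4 (derived state '-') is shared by Euryensis and Stenella — a synapomorphy uniting that clade.
Char. 5: derived state '+' in Euryensis, Rhizilis, and Stenella only — synapomorphy for {Euryensis, Rhizilis, Stenella}.
Char. 6 (derived state '+') is unique to Helioensis (autapomorphy; uninformative for grouping).
Most parsimonious ingroup topology: (((Stenella,Euryensis),Rhizilis),(Sclerensis,Helioensis)).
Sclerensis and Helioensis form a cherry on this tree, so they are sister taxa.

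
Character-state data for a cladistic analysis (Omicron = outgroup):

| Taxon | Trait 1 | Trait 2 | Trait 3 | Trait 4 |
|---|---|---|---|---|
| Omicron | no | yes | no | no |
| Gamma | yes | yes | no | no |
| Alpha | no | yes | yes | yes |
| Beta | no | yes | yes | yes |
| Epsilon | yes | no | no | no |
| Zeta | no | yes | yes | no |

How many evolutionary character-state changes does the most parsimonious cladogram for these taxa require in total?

4

Character polarity is set by the outgroup: the derived state is whichever differs from the outgroup's state, so for Trait 2 the derived state is 'no', and for the remaining characters it is 'yes'.
Trait 1: derived state 'yes' in Epsilon and Gamma only — synapomorphy for {Epsilon, Gamma}.
Trait 2: derived state 'no' in Epsilon only — an autapomorphy, so it tells us nothing about relationships among taxa.
Trait 3: derived state 'yes' in Alpha, Beta, and Zeta only — synapomorphy for {Alpha, Beta, Zeta}.
Trait 4 (derived state 'yes') is shared by Alpha and Beta — a synapomorphy uniting that clade.
Most parsimonious ingroup topology: ((Gamma,Epsilon),((Alpha,Beta),Zeta)).
Changes per character on this tree: Trait 1: 1; Trait 2: 1; Trait 3: 1; Trait 4: 1.
Total = 4.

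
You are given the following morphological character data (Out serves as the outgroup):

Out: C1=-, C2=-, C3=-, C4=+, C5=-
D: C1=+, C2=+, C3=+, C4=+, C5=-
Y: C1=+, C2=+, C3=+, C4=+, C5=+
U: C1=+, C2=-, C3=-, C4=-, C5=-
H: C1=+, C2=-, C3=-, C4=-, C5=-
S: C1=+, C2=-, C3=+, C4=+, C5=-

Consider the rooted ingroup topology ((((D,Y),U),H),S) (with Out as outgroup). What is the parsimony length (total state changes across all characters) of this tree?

Map each character onto ((((D,Y),U),H),S) (rooted by Out) and count the minimum state changes it requires (Fitch parsimony):
C1: 1; C2: 1; C3: 2; C4: 2; C5: 1.
Total tree length = 7.

7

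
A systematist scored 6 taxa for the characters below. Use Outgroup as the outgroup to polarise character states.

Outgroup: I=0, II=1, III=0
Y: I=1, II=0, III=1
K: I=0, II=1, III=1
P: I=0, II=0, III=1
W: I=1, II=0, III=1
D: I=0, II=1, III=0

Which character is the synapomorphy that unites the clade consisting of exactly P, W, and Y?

Character polarity is set by the outgroup: the derived state is whichever differs from the outgroup's state, so for II the derived state is '0', and for the remaining characters it is '1'.
I: derived state '1' in W and Y only — synapomorphy for {W, Y}.
Only P, W, and Y show the derived state '0' for II, supporting them as a clade.
Only K, P, W, and Y show the derived state '1' for III, supporting them as a clade.
Most parsimonious ingroup topology: ((((Y,W),P),K),D).
The clade {P, W, Y} is supported by II: its derived state '0' occurs in exactly those taxa and in no other taxon (including the outgroup).

II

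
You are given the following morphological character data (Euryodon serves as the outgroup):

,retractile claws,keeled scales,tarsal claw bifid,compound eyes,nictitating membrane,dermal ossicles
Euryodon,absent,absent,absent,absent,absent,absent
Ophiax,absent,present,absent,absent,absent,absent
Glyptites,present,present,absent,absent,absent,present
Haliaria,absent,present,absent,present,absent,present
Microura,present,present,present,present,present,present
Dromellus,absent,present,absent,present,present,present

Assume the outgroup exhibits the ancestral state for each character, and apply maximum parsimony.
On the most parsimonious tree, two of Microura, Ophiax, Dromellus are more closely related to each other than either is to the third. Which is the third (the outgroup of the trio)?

The outgroup has state 'absent' for every character, so 'present' is the derived state throughout.
retractile claws (state 'present') occurs in Glyptites and Microura but conflicts with the nesting implied by the other characters — most parsimoniously interpreted as homoplasy.
All ingroup taxa share the derived state 'present' for keeled scales; it defines the ingroup but does not resolve relationships within it.
tarsal claw bifid: derived state 'present' in Microura only — an autapomorphy, so it tells us nothing about relationships among taxa.
compound eyes (derived state 'present') is shared by Dromellus, Haliaria, and Microura — a synapomorphy uniting that clade.
Only Dromellus and Microura show the derived state 'present' for nictitating membrane, supporting them as a clade.
dermal ossicles (derived state 'present') is shared by Dromellus, Glyptites, Haliaria, and Microura — a synapomorphy uniting that clade.
Most parsimonious ingroup topology: (Ophiax,(Glyptites,(Haliaria,(Microura,Dromellus)))).
Microura and Dromellus share a more recent common ancestor with each other than either does with Ophiax, so Ophiax is the least closely related of the three.

Ophiax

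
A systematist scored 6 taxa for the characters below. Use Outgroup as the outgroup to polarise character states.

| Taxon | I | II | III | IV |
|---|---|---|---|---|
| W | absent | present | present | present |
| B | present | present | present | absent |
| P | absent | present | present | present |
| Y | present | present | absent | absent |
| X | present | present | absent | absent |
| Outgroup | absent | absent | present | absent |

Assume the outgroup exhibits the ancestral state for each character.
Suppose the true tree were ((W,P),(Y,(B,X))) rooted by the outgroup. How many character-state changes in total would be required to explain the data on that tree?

5

Map each character onto ((W,P),(Y,(B,X))) (rooted by Outgroup) and count the minimum state changes it requires (Fitch parsimony):
I: 1; II: 1; III: 2; IV: 1.
Total tree length = 5.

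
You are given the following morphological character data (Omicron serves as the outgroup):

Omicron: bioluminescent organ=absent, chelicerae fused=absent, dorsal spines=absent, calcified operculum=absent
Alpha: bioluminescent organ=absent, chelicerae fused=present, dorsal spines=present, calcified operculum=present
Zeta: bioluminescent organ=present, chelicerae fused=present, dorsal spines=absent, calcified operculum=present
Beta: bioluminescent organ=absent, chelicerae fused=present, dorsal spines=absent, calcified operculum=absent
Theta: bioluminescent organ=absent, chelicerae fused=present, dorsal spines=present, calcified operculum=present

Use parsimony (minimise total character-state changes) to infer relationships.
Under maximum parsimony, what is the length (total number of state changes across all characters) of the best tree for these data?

4

The outgroup has state 'absent' for every character, so 'present' is the derived state throughout.
bioluminescent organ: derived state 'present' in Zeta only — an autapomorphy, so it tells us nothing about relationships among taxa.
All ingroup taxa share the derived state 'present' for chelicerae fused; it defines the ingroup but does not resolve relationships within it.
dorsal spines: derived state 'present' in Alpha and Theta only — synapomorphy for {Alpha, Theta}.
calcified operculum: derived state 'present' in Alpha, Theta, and Zeta only — synapomorphy for {Alpha, Theta, Zeta}.
Most parsimonious ingroup topology: (((Alpha,Theta),Zeta),Beta).
Changes per character on this tree: bioluminescent organ: 1; chelicerae fused: 1; dorsal spines: 1; calcified operculum: 1.
Total = 4.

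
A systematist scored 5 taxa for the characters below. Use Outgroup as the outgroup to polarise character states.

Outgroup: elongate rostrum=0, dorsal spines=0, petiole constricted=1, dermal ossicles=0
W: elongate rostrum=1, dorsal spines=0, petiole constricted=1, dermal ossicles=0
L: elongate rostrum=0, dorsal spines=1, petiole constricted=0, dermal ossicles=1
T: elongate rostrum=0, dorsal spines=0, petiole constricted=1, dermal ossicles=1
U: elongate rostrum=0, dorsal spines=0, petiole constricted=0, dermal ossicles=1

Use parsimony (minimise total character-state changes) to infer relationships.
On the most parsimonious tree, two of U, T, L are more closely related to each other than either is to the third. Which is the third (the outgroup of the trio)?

T

Character polarity is set by the outgroup: the derived state is whichever differs from the outgroup's state, so for petiole constricted the derived state is '0', and for the remaining characters it is '1'.
elongate rostrum (derived state '1') is unique to W (autapomorphy; uninformative for grouping).
dorsal spines (derived state '1') is unique to L (autapomorphy; uninformative for grouping).
petiole constricted: derived state '0' in L and U only — synapomorphy for {L, U}.
Only L, T, and U show the derived state '1' for dermal ossicles, supporting them as a clade.
Most parsimonious ingroup topology: (W,((L,U),T)).
U and L share a more recent common ancestor with each other than either does with T, so T is the least closely related of the three.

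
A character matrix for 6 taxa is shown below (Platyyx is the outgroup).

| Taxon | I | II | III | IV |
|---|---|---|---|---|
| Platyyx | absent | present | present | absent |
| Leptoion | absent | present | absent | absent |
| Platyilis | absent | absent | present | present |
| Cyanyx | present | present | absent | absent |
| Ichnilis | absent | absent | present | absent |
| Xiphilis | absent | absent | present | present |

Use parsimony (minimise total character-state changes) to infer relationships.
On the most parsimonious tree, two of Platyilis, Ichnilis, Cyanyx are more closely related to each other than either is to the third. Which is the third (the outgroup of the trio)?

Character polarity is set by the outgroup: the derived state is whichever differs from the outgroup's state, so for II, III the derived state is 'absent', and for the remaining characters it is 'present'.
I: derived state 'present' in Cyanyx only — an autapomorphy, so it tells us nothing about relationships among taxa.
Only Ichnilis, Platyilis, and Xiphilis show the derived state 'absent' for II, supporting them as a clade.
Only Cyanyx and Leptoion show the derived state 'absent' for III, supporting them as a clade.
Only Platyilis and Xiphilis show the derived state 'present' for IV, supporting them as a clade.
Most parsimonious ingroup topology: ((Leptoion,Cyanyx),((Platyilis,Xiphilis),Ichnilis)).
Ichnilis and Platyilis share a more recent common ancestor with each other than either does with Cyanyx, so Cyanyx is the least closely related of the three.

Cyanyx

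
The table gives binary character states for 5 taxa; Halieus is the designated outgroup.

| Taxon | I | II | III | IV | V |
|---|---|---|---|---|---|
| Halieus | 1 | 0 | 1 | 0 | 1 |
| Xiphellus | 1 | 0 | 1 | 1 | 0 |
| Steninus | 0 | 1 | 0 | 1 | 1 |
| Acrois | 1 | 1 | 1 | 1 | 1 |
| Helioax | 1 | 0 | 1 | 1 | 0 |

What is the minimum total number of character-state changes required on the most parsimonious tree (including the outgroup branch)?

5

Character polarity is set by the outgroup: the derived state is whichever differs from the outgroup's state, so for I, III, V the derived state is '0', and for the remaining characters it is '1'.
I: derived state '0' in Steninus only — an autapomorphy, so it tells us nothing about relationships among taxa.
Only Acrois and Steninus show the derived state '1' for II, supporting them as a clade.
III (derived state '0') is unique to Steninus (autapomorphy; uninformative for grouping).
IV (derived state '1') is shared by all ingroup taxa — unites the whole ingroup.
V: derived state '0' in Helioax and Xiphellus only — synapomorphy for {Helioax, Xiphellus}.
Most parsimonious ingroup topology: ((Xiphellus,Helioax),(Steninus,Acrois)).
Changes per character on this tree: I: 1; II: 1; III: 1; IV: 1; V: 1.
Total = 5.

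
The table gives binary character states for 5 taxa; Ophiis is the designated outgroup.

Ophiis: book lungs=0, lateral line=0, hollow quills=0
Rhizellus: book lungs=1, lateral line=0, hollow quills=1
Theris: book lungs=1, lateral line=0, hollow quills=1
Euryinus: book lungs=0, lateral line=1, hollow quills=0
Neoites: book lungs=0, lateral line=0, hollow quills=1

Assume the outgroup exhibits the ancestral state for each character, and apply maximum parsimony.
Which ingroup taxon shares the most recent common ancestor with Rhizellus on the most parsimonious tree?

Theris

The outgroup has state '0' for every character, so '1' is the derived state throughout.
Only Rhizellus and Theris show the derived state '1' for book lungs, supporting them as a clade.
lateral line: derived state '1' in Euryinus only — an autapomorphy, so it tells us nothing about relationships among taxa.
hollow quills (derived state '1') is shared by Neoites, Rhizellus, and Theris — a synapomorphy uniting that clade.
Most parsimonious ingroup topology: (((Rhizellus,Theris),Neoites),Euryinus).
Rhizellus and Theris form a cherry on this tree, so they are sister taxa.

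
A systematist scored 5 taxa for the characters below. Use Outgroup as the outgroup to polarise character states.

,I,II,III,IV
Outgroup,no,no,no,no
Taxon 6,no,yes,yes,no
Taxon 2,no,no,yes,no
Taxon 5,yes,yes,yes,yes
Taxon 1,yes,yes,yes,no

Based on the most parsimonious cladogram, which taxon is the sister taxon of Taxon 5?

Taxon 1

The outgroup has state 'no' for every character, so 'yes' is the derived state throughout.
Only Taxon 1 and Taxon 5 show the derived state 'yes' for I, supporting them as a clade.
Only Taxon 1, Taxon 5, and Taxon 6 show the derived state 'yes' for II, supporting them as a clade.
III (derived state 'yes') is shared by all ingroup taxa — unites the whole ingroup.
IV: derived state 'yes' in Taxon 5 only — an autapomorphy, so it tells us nothing about relationships among taxa.
Most parsimonious ingroup topology: ((Taxon 6,(Taxon 5,Taxon 1)),Taxon 2).
Taxon 5 and Taxon 1 form a cherry on this tree, so they are sister taxa.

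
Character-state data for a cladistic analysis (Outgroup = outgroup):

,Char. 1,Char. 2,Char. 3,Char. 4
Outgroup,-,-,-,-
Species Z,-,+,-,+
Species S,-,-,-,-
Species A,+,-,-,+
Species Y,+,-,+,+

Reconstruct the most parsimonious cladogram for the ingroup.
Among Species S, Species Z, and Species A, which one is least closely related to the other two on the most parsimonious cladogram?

Species S

The outgroup has state '-' for every character, so '+' is the derived state throughout.
Char. 1 (derived state '+') is shared by Species A and Species Y — a synapomorphy uniting that clade.
Char. 2: derived state '+' in Species Z only — an autapomorphy, so it tells us nothing about relationships among taxa.
Char. 3: derived state '+' in Species Y only — an autapomorphy, so it tells us nothing about relationships among taxa.
Char. 4 (derived state '+') is shared by Species A, Species Y, and Species Z — a synapomorphy uniting that clade.
Most parsimonious ingroup topology: ((Species Z,(Species A,Species Y)),Species S).
Species Z and Species A share a more recent common ancestor with each other than either does with Species S, so Species S is the least closely related of the three.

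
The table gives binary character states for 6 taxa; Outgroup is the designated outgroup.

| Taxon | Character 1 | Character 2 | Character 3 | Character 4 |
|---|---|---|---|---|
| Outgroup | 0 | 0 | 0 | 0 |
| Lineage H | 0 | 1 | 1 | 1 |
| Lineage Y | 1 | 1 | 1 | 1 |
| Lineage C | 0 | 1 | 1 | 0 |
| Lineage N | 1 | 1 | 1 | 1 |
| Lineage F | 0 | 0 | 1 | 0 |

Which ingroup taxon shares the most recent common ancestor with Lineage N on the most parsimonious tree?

Lineage Y

The outgroup has state '0' for every character, so '1' is the derived state throughout.
Only Lineage N and Lineage Y show the derived state '1' for Character 1, supporting them as a clade.
Character 2: derived state '1' in Lineage C, Lineage H, Lineage N, and Lineage Y only — synapomorphy for {Lineage C, Lineage H, Lineage N, Lineage Y}.
Character 3 (derived state '1') is shared by all ingroup taxa — unites the whole ingroup.
Character 4: derived state '1' in Lineage H, Lineage N, and Lineage Y only — synapomorphy for {Lineage H, Lineage N, Lineage Y}.
Most parsimonious ingroup topology: (((Lineage H,(Lineage Y,Lineage N)),Lineage C),Lineage F).
Lineage N and Lineage Y form a cherry on this tree, so they are sister taxa.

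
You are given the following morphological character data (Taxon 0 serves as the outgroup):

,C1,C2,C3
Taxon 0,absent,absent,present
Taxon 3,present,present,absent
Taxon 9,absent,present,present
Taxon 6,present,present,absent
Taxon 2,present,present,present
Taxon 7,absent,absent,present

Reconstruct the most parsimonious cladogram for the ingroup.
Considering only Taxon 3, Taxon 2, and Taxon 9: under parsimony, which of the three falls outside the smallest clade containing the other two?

Taxon 9

Character polarity is set by the outgroup: the derived state is whichever differs from the outgroup's state, so for C3 the derived state is 'absent', and for the remaining characters it is 'present'.
C1: derived state 'present' in Taxon 2, Taxon 3, and Taxon 6 only — synapomorphy for {Taxon 2, Taxon 3, Taxon 6}.
C2: derived state 'present' in Taxon 2, Taxon 3, Taxon 6, and Taxon 9 only — synapomorphy for {Taxon 2, Taxon 3, Taxon 6, Taxon 9}.
Only Taxon 3 and Taxon 6 show the derived state 'absent' for C3, supporting them as a clade.
Most parsimonious ingroup topology: ((((Taxon 3,Taxon 6),Taxon 2),Taxon 9),Taxon 7).
Taxon 3 and Taxon 2 share a more recent common ancestor with each other than either does with Taxon 9, so Taxon 9 is the least closely related of the three.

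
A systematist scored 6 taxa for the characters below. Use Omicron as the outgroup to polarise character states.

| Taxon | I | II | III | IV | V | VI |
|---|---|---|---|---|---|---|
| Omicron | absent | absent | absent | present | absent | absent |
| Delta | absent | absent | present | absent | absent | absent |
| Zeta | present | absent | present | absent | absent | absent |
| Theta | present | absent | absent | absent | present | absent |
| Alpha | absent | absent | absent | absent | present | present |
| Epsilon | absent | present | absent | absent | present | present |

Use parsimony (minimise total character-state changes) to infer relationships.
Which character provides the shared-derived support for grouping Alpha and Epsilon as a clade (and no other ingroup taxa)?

Character polarity is set by the outgroup: the derived state is whichever differs from the outgroup's state, so for IV the derived state is 'absent', and for the remaining characters it is 'present'.
I groups Theta and Zeta, which is incompatible with the clades supported by the remaining characters; treating it as convergent (homoplasy) costs fewer steps than any alternative tree.
II: derived state 'present' in Epsilon only — an autapomorphy, so it tells us nothing about relationships among taxa.
Only Delta and Zeta show the derived state 'present' for III, supporting them as a clade.
All ingroup taxa share the derived state 'absent' for IV; it defines the ingroup but does not resolve relationships within it.
V: derived state 'present' in Alpha, Epsilon, and Theta only — synapomorphy for {Alpha, Epsilon, Theta}.
Only Alpha and Epsilon show the derived state 'present' for VI, supporting them as a clade.
Most parsimonious ingroup topology: ((Delta,Zeta),(Theta,(Alpha,Epsilon))).
The clade {Alpha, Epsilon} is supported by VI: its derived state 'present' occurs in exactly those taxa and in no other taxon (including the outgroup).

VI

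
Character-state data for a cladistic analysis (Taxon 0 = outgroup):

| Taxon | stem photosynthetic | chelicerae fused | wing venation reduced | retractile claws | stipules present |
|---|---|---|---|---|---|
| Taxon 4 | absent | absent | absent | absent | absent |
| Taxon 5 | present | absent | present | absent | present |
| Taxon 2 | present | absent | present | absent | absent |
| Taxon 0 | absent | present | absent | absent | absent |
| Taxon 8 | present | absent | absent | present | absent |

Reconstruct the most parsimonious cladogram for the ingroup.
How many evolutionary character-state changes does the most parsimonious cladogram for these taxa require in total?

5

Character polarity is set by the outgroup: the derived state is whichever differs from the outgroup's state, so for chelicerae fused the derived state is 'absent', and for the remaining characters it is 'present'.
stem photosynthetic (derived state 'present') is shared by Taxon 2, Taxon 5, and Taxon 8 — a synapomorphy uniting that clade.
All ingroup taxa share the derived state 'absent' for chelicerae fused; it defines the ingroup but does not resolve relationships within it.
wing venation reduced: derived state 'present' in Taxon 2 and Taxon 5 only — synapomorphy for {Taxon 2, Taxon 5}.
retractile claws: derived state 'present' in Taxon 8 only — an autapomorphy, so it tells us nothing about relationships among taxa.
stipules present: derived state 'present' in Taxon 5 only — an autapomorphy, so it tells us nothing about relationships among taxa.
Most parsimonious ingroup topology: (((Taxon 2,Taxon 5),Taxon 8),Taxon 4).
Changes per character on this tree: stem photosynthetic: 1; chelicerae fused: 1; wing venation reduced: 1; retractile claws: 1; stipules present: 1.
Total = 5.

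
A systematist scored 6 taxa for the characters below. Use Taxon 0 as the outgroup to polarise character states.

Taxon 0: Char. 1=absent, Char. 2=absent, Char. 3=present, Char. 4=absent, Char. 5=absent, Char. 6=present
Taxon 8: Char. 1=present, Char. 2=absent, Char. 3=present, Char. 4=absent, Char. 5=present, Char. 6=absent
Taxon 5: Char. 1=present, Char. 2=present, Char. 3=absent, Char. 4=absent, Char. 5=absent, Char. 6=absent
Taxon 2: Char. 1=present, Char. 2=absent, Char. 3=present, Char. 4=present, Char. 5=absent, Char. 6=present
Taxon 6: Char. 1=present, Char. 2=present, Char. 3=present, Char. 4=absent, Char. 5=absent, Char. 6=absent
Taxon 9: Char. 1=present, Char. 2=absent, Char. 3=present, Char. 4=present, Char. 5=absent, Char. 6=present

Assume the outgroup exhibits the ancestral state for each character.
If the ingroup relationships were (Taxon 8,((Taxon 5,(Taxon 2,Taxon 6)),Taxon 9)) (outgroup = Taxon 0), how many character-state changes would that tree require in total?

Map each character onto (Taxon 8,((Taxon 5,(Taxon 2,Taxon 6)),Taxon 9)) (rooted by Taxon 0) and count the minimum state changes it requires (Fitch parsimony):
Char. 1: 1; Char. 2: 2; Char. 3: 1; Char. 4: 2; Char. 5: 1; Char. 6: 3.
Total tree length = 10.

10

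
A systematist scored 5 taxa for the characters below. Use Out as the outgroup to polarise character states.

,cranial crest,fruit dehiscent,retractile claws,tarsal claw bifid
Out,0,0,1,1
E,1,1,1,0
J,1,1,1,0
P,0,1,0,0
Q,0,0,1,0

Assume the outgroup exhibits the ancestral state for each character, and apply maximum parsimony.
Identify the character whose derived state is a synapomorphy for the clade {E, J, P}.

Character polarity is set by the outgroup: the derived state is whichever differs from the outgroup's state, so for retractile claws, tarsal claw bifid the derived state is '0', and for the remaining characters it is '1'.
cranial crest (derived state '1') is shared by E and J — a synapomorphy uniting that clade.
fruit dehiscent (derived state '1') is shared by E, J, and P — a synapomorphy uniting that clade.
retractile claws: derived state '0' in P only — an autapomorphy, so it tells us nothing about relationships among taxa.
All ingroup taxa share the derived state '0' for tarsal claw bifid; it defines the ingroup but does not resolve relationships within it.
Most parsimonious ingroup topology: (((E,J),P),Q).
The clade {E, J, P} is supported by fruit dehiscent: its derived state '1' occurs in exactly those taxa and in no other taxon (including the outgroup).

fruit dehiscent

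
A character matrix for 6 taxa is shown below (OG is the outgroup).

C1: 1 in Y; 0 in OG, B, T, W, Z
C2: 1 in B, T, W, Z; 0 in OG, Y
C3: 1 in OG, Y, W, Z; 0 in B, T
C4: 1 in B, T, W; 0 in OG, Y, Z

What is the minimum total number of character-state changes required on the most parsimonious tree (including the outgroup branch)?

Character polarity is set by the outgroup: the derived state is whichever differs from the outgroup's state, so for C3 the derived state is '0', and for the remaining characters it is '1'.
C1 (derived state '1') is unique to Y (autapomorphy; uninformative for grouping).
C2: derived state '1' in B, T, W, and Z only — synapomorphy for {B, T, W, Z}.
Only B and T show the derived state '0' for C3, supporting them as a clade.
C4: derived state '1' in B, T, and W only — synapomorphy for {B, T, W}.
Most parsimonious ingroup topology: ((((B,T),W),Z),Y).
Changes per character on this tree: C1: 1; C2: 1; C3: 1; C4: 1.
Total = 4.

4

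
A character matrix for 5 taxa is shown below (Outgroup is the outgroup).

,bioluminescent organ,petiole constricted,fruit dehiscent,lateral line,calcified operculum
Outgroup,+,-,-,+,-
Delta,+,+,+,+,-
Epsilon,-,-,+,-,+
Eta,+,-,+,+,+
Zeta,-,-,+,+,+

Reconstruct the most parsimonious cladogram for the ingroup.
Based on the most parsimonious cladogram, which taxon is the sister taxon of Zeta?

Epsilon

Character polarity is set by the outgroup: the derived state is whichever differs from the outgroup's state, so for bioluminescent organ, lateral line the derived state is '-', and for the remaining characters it is '+'.
bioluminescent organ (derived state '-') is shared by Epsilon and Zeta — a synapomorphy uniting that clade.
petiole constricted (derived state '+') is unique to Delta (autapomorphy; uninformative for grouping).
All ingroup taxa share the derived state '+' for fruit dehiscent; it defines the ingroup but does not resolve relationships within it.
lateral line (derived state '-') is unique to Epsilon (autapomorphy; uninformative for grouping).
calcified operculum (derived state '+') is shared by Epsilon, Eta, and Zeta — a synapomorphy uniting that clade.
Most parsimonious ingroup topology: (Delta,((Epsilon,Zeta),Eta)).
Zeta and Epsilon form a cherry on this tree, so they are sister taxa.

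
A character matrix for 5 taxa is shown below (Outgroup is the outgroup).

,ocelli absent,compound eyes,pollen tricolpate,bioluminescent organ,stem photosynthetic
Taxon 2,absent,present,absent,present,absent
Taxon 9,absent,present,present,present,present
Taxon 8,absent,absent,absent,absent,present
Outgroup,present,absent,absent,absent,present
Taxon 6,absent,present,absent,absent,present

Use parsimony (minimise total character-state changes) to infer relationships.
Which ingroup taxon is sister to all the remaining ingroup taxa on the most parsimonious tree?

Taxon 8

Character polarity is set by the outgroup: the derived state is whichever differs from the outgroup's state, so for ocelli absent, stem photosynthetic the derived state is 'absent', and for the remaining characters it is 'present'.
All ingroup taxa share the derived state 'absent' for ocelli absent; it defines the ingroup but does not resolve relationships within it.
compound eyes: derived state 'present' in Taxon 2, Taxon 6, and Taxon 9 only — synapomorphy for {Taxon 2, Taxon 6, Taxon 9}.
pollen tricolpate (derived state 'present') is unique to Taxon 9 (autapomorphy; uninformative for grouping).
bioluminescent organ (derived state 'present') is shared by Taxon 2 and Taxon 9 — a synapomorphy uniting that clade.
stem photosynthetic: derived state 'absent' in Taxon 2 only — an autapomorphy, so it tells us nothing about relationships among taxa.
Most parsimonious ingroup topology: (Taxon 8,(Taxon 6,(Taxon 9,Taxon 2))).
Taxon 8 is sister to the clade containing all other ingroup taxa, so it is the earliest-diverging (most basal) ingroup lineage.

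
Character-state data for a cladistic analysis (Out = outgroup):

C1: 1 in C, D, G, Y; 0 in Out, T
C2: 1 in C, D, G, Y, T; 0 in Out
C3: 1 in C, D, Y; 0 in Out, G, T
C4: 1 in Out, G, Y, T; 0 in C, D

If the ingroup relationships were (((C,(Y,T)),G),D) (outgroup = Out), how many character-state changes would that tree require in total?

Map each character onto (((C,(Y,T)),G),D) (rooted by Out) and count the minimum state changes it requires (Fitch parsimony):
C1: 2; C2: 1; C3: 3; C4: 2.
Total tree length = 8.

8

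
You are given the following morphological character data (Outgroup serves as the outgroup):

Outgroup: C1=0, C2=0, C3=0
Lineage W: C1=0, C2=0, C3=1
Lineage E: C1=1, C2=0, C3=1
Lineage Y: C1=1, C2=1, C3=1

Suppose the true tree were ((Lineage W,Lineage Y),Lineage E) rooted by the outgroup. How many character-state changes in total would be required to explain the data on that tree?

4

Map each character onto ((Lineage W,Lineage Y),Lineage E) (rooted by Outgroup) and count the minimum state changes it requires (Fitch parsimony):
C1: 2; C2: 1; C3: 1.
Total tree length = 4.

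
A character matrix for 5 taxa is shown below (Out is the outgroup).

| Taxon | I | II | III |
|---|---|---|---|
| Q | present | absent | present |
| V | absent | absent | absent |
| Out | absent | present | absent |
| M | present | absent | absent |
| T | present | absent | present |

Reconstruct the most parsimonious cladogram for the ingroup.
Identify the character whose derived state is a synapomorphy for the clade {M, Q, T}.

Character polarity is set by the outgroup: the derived state is whichever differs from the outgroup's state, so for II the derived state is 'absent', and for the remaining characters it is 'present'.
I: derived state 'present' in M, Q, and T only — synapomorphy for {M, Q, T}.
All ingroup taxa share the derived state 'absent' for II; it defines the ingroup but does not resolve relationships within it.
III: derived state 'present' in Q and T only — synapomorphy for {Q, T}.
Most parsimonious ingroup topology: (((T,Q),M),V).
The clade {M, Q, T} is supported by I: its derived state 'present' occurs in exactly those taxa and in no other taxon (including the outgroup).

I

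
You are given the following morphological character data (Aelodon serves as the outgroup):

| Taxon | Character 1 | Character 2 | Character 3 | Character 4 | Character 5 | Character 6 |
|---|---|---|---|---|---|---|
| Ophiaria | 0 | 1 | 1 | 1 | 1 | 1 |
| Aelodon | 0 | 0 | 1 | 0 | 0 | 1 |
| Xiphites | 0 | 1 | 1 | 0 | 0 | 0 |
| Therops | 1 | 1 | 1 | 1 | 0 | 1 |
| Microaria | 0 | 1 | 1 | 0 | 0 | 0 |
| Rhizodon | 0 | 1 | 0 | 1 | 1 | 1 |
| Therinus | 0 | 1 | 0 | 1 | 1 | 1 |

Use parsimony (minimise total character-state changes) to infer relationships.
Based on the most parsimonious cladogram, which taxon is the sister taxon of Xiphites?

Microaria

Character polarity is set by the outgroup: the derived state is whichever differs from the outgroup's state, so for Character 3, Character 6 the derived state is '0', and for the remaining characters it is '1'.
Character 1 (derived state '1') is unique to Therops (autapomorphy; uninformative for grouping).
Character 2 (derived state '1') is shared by all ingroup taxa — unites the whole ingroup.
Character 3 (derived state '0') is shared by Rhizodon and Therinus — a synapomorphy uniting that clade.
Character 4: derived state '1' in Ophiaria, Rhizodon, Therinus, and Therops only — synapomorphy for {Ophiaria, Rhizodon, Therinus, Therops}.
Character 5 (derived state '1') is shared by Ophiaria, Rhizodon, and Therinus — a synapomorphy uniting that clade.
Only Microaria and Xiphites show the derived state '0' for Character 6, supporting them as a clade.
Most parsimonious ingroup topology: ((((Rhizodon,Therinus),Ophiaria),Therops),(Xiphites,Microaria)).
Xiphites and Microaria form a cherry on this tree, so they are sister taxa.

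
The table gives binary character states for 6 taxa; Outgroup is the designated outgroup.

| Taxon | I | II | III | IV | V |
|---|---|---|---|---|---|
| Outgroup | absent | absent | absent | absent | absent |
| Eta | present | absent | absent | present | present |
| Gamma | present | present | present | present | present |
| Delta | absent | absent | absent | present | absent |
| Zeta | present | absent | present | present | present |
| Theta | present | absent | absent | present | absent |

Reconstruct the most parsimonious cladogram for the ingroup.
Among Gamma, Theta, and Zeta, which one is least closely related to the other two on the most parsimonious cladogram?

Theta

The outgroup has state 'absent' for every character, so 'present' is the derived state throughout.
Only Eta, Gamma, Theta, and Zeta show the derived state 'present' for I, supporting them as a clade.
II (derived state 'present') is unique to Gamma (autapomorphy; uninformative for grouping).
III (derived state 'present') is shared by Gamma and Zeta — a synapomorphy uniting that clade.
All ingroup taxa share the derived state 'present' for IV; it defines the ingroup but does not resolve relationships within it.
V: derived state 'present' in Eta, Gamma, and Zeta only — synapomorphy for {Eta, Gamma, Zeta}.
Most parsimonious ingroup topology: (((Eta,(Gamma,Zeta)),Theta),Delta).
Zeta and Gamma share a more recent common ancestor with each other than either does with Theta, so Theta is the least closely related of the three.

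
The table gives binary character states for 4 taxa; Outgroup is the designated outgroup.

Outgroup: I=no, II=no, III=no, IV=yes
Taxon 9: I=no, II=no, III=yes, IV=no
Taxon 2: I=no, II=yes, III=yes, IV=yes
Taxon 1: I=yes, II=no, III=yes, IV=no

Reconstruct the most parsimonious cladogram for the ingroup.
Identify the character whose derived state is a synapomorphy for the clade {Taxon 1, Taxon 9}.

Character polarity is set by the outgroup: the derived state is whichever differs from the outgroup's state, so for IV the derived state is 'no', and for the remaining characters it is 'yes'.
I (derived state 'yes') is unique to Taxon 1 (autapomorphy; uninformative for grouping).
II (derived state 'yes') is unique to Taxon 2 (autapomorphy; uninformative for grouping).
III (derived state 'yes') is shared by all ingroup taxa — unites the whole ingroup.
Only Taxon 1 and Taxon 9 show the derived state 'no' for IV, supporting them as a clade.
Most parsimonious ingroup topology: ((Taxon 9,Taxon 1),Taxon 2).
The clade {Taxon 1, Taxon 9} is supported by IV: its derived state 'no' occurs in exactly those taxa and in no other taxon (including the outgroup).

IV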